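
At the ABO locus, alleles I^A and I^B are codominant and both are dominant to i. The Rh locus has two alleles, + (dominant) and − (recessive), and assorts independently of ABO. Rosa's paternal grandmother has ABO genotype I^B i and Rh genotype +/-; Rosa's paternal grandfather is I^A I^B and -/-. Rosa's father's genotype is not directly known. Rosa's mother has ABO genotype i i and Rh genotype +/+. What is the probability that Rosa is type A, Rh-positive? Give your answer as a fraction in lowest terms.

Rosa's father's ABO genotype from I^B i × I^A I^B: 1/4 I^A I^B, 1/4 I^A i, 1/4 I^B I^B, 1/4 I^B i.
Crossing each possibility with the mother i i and summing P(type A): 1/4·1/2 + 1/4·1/2 + 1/4·0 + 1/4·0 = 1/4.
Similarly for Rh via the father's Rh distribution: P(Rh+) = 1.
Independent loci: 1/4 × 1 = 1/4.

1/4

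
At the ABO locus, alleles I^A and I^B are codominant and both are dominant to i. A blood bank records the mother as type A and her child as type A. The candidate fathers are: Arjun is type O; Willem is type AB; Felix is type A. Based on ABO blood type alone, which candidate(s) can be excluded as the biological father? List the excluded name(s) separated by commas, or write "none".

none

A candidate is excluded only if no genotype consistent with his phenotype could produce a type A child with a type A mother.
Every candidate has at least one consistent genotype combination, so none can be excluded.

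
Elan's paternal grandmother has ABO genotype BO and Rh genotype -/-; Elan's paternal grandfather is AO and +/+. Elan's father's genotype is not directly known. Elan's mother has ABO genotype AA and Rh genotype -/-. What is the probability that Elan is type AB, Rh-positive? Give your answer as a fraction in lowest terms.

1/8

Elan's father's ABO genotype from BO × AO: 1/4 AB, 1/4 AO, 1/4 BO, 1/4 OO.
Crossing each possibility with the mother AA and summing P(type AB): 1/4·1/2 + 1/4·0 + 1/4·1/2 + 1/4·0 = 1/4.
Similarly for Rh via the father's Rh distribution: P(Rh+) = 1/2.
Independent loci: 1/4 × 1/2 = 1/8.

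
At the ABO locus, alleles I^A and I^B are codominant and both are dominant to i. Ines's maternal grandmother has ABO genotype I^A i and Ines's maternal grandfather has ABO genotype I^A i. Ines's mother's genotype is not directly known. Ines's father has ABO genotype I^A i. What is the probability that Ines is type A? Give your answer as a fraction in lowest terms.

Ines's mother's ABO genotype from I^A i × I^A i: 1/4 I^A I^A, 1/2 I^A i, 1/4 i i.
Crossing each possibility with the father I^A i and summing P(type A): 1/4·1 + 1/2·3/4 + 1/4·1/2 = 3/4.

3/4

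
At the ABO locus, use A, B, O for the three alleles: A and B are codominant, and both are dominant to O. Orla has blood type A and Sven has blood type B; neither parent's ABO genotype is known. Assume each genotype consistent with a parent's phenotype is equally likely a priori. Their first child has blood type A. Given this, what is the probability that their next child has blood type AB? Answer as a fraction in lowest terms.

5/12

Possible genotypes: Orla ∈ {AA, AO}; Sven ∈ {BB, BO}.
Weight each parental genotype pair by prior × P(type-A child):
  AA × BO: posterior weight 2/3; P(next child type AB) = 1/2.
  AO × BO: posterior weight 1/3; P(next child type AB) = 1/4.
Weighted sum = 5/12.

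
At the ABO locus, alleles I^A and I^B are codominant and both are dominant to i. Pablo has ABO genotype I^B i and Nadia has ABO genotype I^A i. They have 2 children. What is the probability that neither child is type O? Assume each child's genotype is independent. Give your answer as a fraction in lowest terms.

ABO cross I^B i × I^A i → 1/4 O, 1/4 A, 1/4 B, 1/4 AB.
So P(type O) = 1/4 per child.
P(not type O) = 3/4 for one child; (3/4)^2 = 9/16.

9/16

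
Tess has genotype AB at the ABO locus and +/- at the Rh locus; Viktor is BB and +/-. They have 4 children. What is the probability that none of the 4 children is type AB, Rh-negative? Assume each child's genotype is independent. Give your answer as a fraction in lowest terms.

ABO cross AB × BB → 1/2 B, 1/2 AB.
Rh cross +/- × +/- → 3/4 Rh+, 1/4 Rh-; so P(type AB, Rh-negative) = 1/2 × 1/4 = 1/8 per child.
P(not type AB, Rh-negative) = 7/8 for one child; (7/8)^4 = 2401/4096.

2401/4096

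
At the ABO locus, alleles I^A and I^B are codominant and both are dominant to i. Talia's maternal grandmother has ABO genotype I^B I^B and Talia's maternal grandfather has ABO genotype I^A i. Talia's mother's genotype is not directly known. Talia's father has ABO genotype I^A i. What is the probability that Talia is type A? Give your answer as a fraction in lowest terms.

Talia's mother's ABO genotype from I^B I^B × I^A i: 1/2 I^A I^B, 1/2 I^B i.
Crossing each possibility with the father I^A i and summing P(type A): 1/2·1/2 + 1/2·1/4 = 3/8.

3/8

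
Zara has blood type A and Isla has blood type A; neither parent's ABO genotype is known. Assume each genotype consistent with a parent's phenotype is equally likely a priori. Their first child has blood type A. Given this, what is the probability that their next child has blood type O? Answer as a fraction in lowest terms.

1/20

Possible genotypes: Zara ∈ {AA, AO}; Isla ∈ {AA, AO}.
Weight each parental genotype pair by prior × P(type-A child):
  AA × AA: posterior weight 4/15; P(next child type O) = 0.
  AA × AO: posterior weight 4/15; P(next child type O) = 0.
  AO × AA: posterior weight 4/15; P(next child type O) = 0.
  AO × AO: posterior weight 1/5; P(next child type O) = 1/4.
Weighted sum = 1/20.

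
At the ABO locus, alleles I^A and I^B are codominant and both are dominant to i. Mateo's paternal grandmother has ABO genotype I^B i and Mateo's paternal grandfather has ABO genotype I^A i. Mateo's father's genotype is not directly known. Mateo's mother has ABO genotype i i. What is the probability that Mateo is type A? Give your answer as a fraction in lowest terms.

Mateo's father's ABO genotype from I^B i × I^A i: 1/4 I^A I^B, 1/4 I^A i, 1/4 I^B i, 1/4 i i.
Crossing each possibility with the mother i i and summing P(type A): 1/4·1/2 + 1/4·1/2 + 1/4·0 + 1/4·0 = 1/4.

1/4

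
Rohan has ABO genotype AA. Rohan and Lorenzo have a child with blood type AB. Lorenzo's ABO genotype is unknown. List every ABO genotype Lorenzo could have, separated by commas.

AB, BB, BO

For each candidate genotype of Lorenzo, check whether crossing it with AA can produce every observed child phenotype.
  AA → possible child types {A} ✗
  AB → possible child types {A, AB} ✓
  AO → possible child types {A} ✗
  BB → possible child types {AB} ✓
  BO → possible child types {A, AB} ✓
  OO → possible child types {A} ✗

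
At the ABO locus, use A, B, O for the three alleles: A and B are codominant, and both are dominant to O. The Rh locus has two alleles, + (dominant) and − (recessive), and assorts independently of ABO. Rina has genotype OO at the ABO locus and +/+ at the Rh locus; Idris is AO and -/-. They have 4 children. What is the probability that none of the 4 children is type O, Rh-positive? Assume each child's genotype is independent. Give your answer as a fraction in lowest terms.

1/16

ABO cross OO × AO → 1/2 O, 1/2 A.
Rh cross +/+ × -/- → 1 Rh+; so P(type O, Rh-positive) = 1/2 × 1 = 1/2 per child.
P(not type O, Rh-positive) = 1/2 for one child; (1/2)^4 = 1/16.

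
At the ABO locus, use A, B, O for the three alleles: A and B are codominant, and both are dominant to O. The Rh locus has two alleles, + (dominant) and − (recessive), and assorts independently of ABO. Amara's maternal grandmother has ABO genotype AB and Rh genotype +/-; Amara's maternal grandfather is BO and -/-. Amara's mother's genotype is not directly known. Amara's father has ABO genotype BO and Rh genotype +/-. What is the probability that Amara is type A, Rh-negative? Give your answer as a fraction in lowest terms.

Amara's mother's ABO genotype from AB × BO: 1/4 AB, 1/4 AO, 1/4 BB, 1/4 BO.
Crossing each possibility with the father BO and summing P(type A): 1/4·1/4 + 1/4·1/4 + 1/4·0 + 1/4·0 = 1/8.
Similarly for Rh via the mother's Rh distribution: P(Rh-) = 3/8.
Independent loci: 1/8 × 3/8 = 3/64.

3/64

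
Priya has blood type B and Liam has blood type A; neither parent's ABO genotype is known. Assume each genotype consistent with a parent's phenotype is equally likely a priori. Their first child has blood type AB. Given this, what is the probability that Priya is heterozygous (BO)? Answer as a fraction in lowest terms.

Possible genotypes: Priya ∈ {BB, BO}; Liam ∈ {AA, AO}.
Weight each parental genotype pair by prior × P(type-AB child):
  BB × AA: posterior weight 4/9.
  BB × AO: posterior weight 2/9.
  BO × AA: posterior weight 2/9.
  BO × AO: posterior weight 1/9.
Sum the posterior weight over pairs where Priya is BO: 1/3.

1/3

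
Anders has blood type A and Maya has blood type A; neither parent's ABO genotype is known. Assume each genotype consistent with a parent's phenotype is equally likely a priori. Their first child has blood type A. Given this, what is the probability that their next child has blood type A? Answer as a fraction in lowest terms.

Possible genotypes: Anders ∈ {AA, AO}; Maya ∈ {AA, AO}.
Weight each parental genotype pair by prior × P(type-A child):
  AA × AA: posterior weight 4/15; P(next child type A) = 1.
  AA × AO: posterior weight 4/15; P(next child type A) = 1.
  AO × AA: posterior weight 4/15; P(next child type A) = 1.
  AO × AO: posterior weight 1/5; P(next child type A) = 3/4.
Weighted sum = 19/20.

19/20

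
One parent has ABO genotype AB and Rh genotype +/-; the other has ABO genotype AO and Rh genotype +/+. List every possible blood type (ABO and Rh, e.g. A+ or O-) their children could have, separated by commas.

A+, B+, AB+

Gametes from AB × AO give offspring ABO genotypes AA, AB, AO, BO, i.e. phenotypes A, B, AB.
Rh cross +/- × +/+ → phenotypes Rh+.
Combining independently: A+, B+, AB+.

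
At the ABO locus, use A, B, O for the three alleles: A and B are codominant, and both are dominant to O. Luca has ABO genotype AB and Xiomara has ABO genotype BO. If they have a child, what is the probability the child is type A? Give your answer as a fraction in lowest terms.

1/4

ABO cross AB × BO → offspring phenotypes: 1/4 A, 1/2 B, 1/4 AB.
So P(type A) = 1/4.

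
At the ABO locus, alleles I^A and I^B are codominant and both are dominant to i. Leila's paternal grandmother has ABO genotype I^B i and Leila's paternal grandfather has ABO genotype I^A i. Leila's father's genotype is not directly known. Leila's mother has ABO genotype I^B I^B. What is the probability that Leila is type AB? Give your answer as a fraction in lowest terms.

Leila's father's ABO genotype from I^B i × I^A i: 1/4 I^A I^B, 1/4 I^A i, 1/4 I^B i, 1/4 i i.
Crossing each possibility with the mother I^B I^B and summing P(type AB): 1/4·1/2 + 1/4·1/2 + 1/4·0 + 1/4·0 = 1/4.

1/4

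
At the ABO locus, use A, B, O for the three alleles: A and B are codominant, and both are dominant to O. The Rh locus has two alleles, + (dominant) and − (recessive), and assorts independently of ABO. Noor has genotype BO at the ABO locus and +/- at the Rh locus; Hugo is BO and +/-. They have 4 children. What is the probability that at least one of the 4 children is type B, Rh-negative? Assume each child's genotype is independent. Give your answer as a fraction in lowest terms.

ABO cross BO × BO → 1/4 O, 3/4 B.
Rh cross +/- × +/- → 3/4 Rh+, 1/4 Rh-; so P(type B, Rh-negative) = 3/4 × 1/4 = 3/16 per child.
P(none) = (13/16)^4 = 28561/65536; P(at least one) = 1 − 28561/65536 = 36975/65536.

36975/65536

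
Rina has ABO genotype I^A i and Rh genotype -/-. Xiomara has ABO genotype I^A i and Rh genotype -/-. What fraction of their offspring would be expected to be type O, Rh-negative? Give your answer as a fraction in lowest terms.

ABO cross I^A i × I^A i → offspring phenotypes: 1/4 O, 3/4 A.
Rh cross -/- × -/- → 1 Rh-.
Independent loci: P(type O, Rh-negative) = 1/4 × 1 = 1/4.

1/4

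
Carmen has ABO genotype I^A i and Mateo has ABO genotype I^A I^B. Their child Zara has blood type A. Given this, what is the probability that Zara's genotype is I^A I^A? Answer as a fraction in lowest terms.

1/2

Cross I^A i × I^A I^B → 1/4 I^A I^A, 1/4 I^A I^B, 1/4 I^A i, 1/4 I^B i.
Type-A genotypes among offspring: I^A I^A (1/4), I^A i (1/4); total 1/2.
P(I^A I^A | type A) = (1/4) / (1/2) = 1/2.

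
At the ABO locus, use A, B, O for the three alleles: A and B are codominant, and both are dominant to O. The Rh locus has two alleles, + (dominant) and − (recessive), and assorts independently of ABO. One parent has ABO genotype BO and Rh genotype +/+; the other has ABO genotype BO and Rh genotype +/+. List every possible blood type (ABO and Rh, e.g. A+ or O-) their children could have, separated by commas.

O+, B+

Gametes from BO × BO give offspring ABO genotypes BB, BO, OO, i.e. phenotypes O, B.
Rh cross +/+ × +/+ → phenotypes Rh+.
Combining independently: O+, B+.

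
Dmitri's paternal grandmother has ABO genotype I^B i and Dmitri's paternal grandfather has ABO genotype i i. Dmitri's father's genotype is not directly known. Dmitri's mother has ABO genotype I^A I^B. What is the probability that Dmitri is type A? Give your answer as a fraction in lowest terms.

Dmitri's father's ABO genotype from I^B i × i i: 1/2 I^B i, 1/2 i i.
Crossing each possibility with the mother I^A I^B and summing P(type A): 1/2·1/4 + 1/2·1/2 = 3/8.

3/8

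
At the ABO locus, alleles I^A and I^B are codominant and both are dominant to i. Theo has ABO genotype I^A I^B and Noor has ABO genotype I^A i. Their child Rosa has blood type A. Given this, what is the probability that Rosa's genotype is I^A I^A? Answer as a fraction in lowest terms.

1/2

Cross I^A I^B × I^A i → 1/4 I^A I^A, 1/4 I^A I^B, 1/4 I^A i, 1/4 I^B i.
Type-A genotypes among offspring: I^A I^A (1/4), I^A i (1/4); total 1/2.
P(I^A I^A | type A) = (1/4) / (1/2) = 1/2.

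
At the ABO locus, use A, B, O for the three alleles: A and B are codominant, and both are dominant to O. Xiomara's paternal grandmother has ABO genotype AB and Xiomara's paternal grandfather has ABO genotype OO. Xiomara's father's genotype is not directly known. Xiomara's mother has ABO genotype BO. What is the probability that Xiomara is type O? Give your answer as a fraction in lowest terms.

1/4

Xiomara's father's ABO genotype from AB × OO: 1/2 AO, 1/2 BO.
Crossing each possibility with the mother BO and summing P(type O): 1/2·1/4 + 1/2·1/4 = 1/4.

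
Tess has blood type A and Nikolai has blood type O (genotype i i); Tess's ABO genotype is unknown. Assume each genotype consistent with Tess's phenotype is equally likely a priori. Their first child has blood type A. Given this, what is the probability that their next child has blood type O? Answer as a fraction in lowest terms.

1/6

Possible genotypes: Tess ∈ {I^A I^A, I^A i}; Nikolai ∈ {i i}.
Weight each parental genotype pair by prior × P(type-A child):
  I^A I^A × i i: posterior weight 2/3; P(next child type O) = 0.
  I^A i × i i: posterior weight 1/3; P(next child type O) = 1/2.
Weighted sum = 1/6.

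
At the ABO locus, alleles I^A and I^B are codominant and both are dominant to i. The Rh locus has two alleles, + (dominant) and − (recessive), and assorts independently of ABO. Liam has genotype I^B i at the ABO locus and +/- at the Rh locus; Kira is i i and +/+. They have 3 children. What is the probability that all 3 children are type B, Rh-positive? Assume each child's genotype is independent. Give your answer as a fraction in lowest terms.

ABO cross I^B i × i i → 1/2 O, 1/2 B.
Rh cross +/- × +/+ → 1 Rh+; so P(type B, Rh-positive) = 1/2 × 1 = 1/2 per child.
All 3 independent: (1/2)^3 = 1/8.

1/8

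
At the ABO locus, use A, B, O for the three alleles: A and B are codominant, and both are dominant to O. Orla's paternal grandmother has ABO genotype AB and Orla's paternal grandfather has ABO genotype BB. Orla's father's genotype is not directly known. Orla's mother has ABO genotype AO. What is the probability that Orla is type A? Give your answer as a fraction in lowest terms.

1/4

Orla's father's ABO genotype from AB × BB: 1/2 AB, 1/2 BB.
Crossing each possibility with the mother AO and summing P(type A): 1/2·1/2 + 1/2·0 = 1/4.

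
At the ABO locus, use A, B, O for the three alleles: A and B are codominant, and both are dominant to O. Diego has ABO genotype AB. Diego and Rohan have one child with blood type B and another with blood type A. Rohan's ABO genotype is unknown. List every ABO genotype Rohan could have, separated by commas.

AB, AO, BO, OO

For each candidate genotype of Rohan, check whether crossing it with AB can produce every observed child phenotype.
  AA → possible child types {A, AB} ✗
  AB → possible child types {A, B, AB} ✓
  AO → possible child types {A, B, AB} ✓
  BB → possible child types {B, AB} ✗
  BO → possible child types {A, B, AB} ✓
  OO → possible child types {A, B} ✓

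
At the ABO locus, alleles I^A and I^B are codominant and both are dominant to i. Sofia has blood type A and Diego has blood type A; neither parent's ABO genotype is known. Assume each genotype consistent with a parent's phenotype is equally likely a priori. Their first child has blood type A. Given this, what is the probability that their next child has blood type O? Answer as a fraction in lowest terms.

1/20

Possible genotypes: Sofia ∈ {I^A I^A, I^A i}; Diego ∈ {I^A I^A, I^A i}.
Weight each parental genotype pair by prior × P(type-A child):
  I^A I^A × I^A I^A: posterior weight 4/15; P(next child type O) = 0.
  I^A I^A × I^A i: posterior weight 4/15; P(next child type O) = 0.
  I^A i × I^A I^A: posterior weight 4/15; P(next child type O) = 0.
  I^A i × I^A i: posterior weight 1/5; P(next child type O) = 1/4.
Weighted sum = 1/20.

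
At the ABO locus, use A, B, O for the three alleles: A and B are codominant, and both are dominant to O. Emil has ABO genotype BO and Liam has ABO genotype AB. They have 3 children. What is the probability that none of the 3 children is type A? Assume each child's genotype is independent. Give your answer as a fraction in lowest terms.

27/64

ABO cross BO × AB → 1/4 A, 1/2 B, 1/4 AB.
So P(type A) = 1/4 per child.
P(not type A) = 3/4 for one child; (3/4)^3 = 27/64.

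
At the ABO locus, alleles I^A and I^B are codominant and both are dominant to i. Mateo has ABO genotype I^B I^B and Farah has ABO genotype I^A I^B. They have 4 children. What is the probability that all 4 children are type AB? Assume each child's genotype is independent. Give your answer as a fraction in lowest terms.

ABO cross I^B I^B × I^A I^B → 1/2 B, 1/2 AB.
So P(type AB) = 1/2 per child.
All 4 independent: (1/2)^4 = 1/16.

1/16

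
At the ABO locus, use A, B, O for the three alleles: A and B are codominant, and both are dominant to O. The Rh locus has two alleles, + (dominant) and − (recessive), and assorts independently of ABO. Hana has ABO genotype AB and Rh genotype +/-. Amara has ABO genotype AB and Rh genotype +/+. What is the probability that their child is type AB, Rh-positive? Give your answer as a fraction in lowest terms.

ABO cross AB × AB → offspring phenotypes: 1/4 A, 1/4 B, 1/2 AB.
Rh cross +/- × +/+ → 1 Rh+.
Independent loci: P(type AB, Rh-positive) = 1/2 × 1 = 1/2.

1/2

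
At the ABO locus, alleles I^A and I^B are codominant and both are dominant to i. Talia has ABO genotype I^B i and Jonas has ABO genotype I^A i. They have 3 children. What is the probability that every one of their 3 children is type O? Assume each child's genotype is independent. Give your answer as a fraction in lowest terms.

1/64

ABO cross I^B i × I^A i → 1/4 O, 1/4 A, 1/4 B, 1/4 AB.
So P(type O) = 1/4 per child.
All 3 independent: (1/4)^3 = 1/64.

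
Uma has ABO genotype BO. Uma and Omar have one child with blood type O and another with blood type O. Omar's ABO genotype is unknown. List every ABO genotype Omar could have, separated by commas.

For each candidate genotype of Omar, check whether crossing it with BO can produce every observed child phenotype.
  AA → possible child types {A, AB} ✗
  AB → possible child types {A, B, AB} ✗
  AO → possible child types {O, A, B, AB} ✓
  BB → possible child types {B} ✗
  BO → possible child types {O, B} ✓
  OO → possible child types {O, B} ✓

AO, BO, OO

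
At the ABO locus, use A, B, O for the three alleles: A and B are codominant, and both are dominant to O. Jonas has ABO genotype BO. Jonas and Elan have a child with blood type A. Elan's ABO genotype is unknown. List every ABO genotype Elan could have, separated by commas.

For each candidate genotype of Elan, check whether crossing it with BO can produce every observed child phenotype.
  AA → possible child types {A, AB} ✓
  AB → possible child types {A, B, AB} ✓
  AO → possible child types {O, A, B, AB} ✓
  BB → possible child types {B} ✗
  BO → possible child types {O, B} ✗
  OO → possible child types {O, B} ✗

AA, AB, AO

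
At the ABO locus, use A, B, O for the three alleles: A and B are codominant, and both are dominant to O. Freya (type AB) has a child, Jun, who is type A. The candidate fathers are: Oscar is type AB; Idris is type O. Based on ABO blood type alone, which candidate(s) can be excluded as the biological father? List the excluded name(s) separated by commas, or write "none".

A candidate is excluded only if no genotype consistent with his phenotype could produce a type A child with a type AB mother.
Every candidate has at least one consistent genotype combination, so none can be excluded.

none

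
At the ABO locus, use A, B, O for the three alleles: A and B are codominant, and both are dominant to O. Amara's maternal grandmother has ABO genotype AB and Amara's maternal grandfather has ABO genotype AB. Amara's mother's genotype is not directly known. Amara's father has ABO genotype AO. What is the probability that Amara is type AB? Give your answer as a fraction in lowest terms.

Amara's mother's ABO genotype from AB × AB: 1/4 AA, 1/2 AB, 1/4 BB.
Crossing each possibility with the father AO and summing P(type AB): 1/4·0 + 1/2·1/4 + 1/4·1/2 = 1/4.

1/4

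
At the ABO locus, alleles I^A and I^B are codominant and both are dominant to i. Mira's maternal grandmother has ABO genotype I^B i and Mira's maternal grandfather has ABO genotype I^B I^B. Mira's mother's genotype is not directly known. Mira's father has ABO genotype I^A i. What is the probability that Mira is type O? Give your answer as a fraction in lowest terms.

1/8

Mira's mother's ABO genotype from I^B i × I^B I^B: 1/2 I^B I^B, 1/2 I^B i.
Crossing each possibility with the father I^A i and summing P(type O): 1/2·0 + 1/2·1/4 = 1/8.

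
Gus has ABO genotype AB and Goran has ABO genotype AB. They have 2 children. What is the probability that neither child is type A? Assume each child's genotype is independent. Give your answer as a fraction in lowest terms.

ABO cross AB × AB → 1/4 A, 1/4 B, 1/2 AB.
So P(type A) = 1/4 per child.
P(not type A) = 3/4 for one child; (3/4)^2 = 9/16.

9/16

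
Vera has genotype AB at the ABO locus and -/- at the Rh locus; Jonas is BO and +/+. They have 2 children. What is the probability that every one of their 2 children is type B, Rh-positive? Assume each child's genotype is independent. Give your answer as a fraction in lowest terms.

1/4

ABO cross AB × BO → 1/4 A, 1/2 B, 1/4 AB.
Rh cross -/- × +/+ → 1 Rh+; so P(type B, Rh-positive) = 1/2 × 1 = 1/2 per child.
All 2 independent: (1/2)^2 = 1/4.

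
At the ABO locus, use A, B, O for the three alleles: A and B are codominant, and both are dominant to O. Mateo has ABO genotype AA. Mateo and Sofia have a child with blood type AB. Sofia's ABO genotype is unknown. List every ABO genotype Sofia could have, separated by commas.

For each candidate genotype of Sofia, check whether crossing it with AA can produce every observed child phenotype.
  AA → possible child types {A} ✗
  AB → possible child types {A, AB} ✓
  AO → possible child types {A} ✗
  BB → possible child types {AB} ✓
  BO → possible child types {A, AB} ✓
  OO → possible child types {A} ✗

AB, BB, BO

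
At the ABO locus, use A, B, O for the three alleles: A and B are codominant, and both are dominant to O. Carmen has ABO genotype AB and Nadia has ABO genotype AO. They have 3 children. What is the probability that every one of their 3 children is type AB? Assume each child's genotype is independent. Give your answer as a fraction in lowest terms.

ABO cross AB × AO → 1/2 A, 1/4 B, 1/4 AB.
So P(type AB) = 1/4 per child.
All 3 independent: (1/4)^3 = 1/64.

1/64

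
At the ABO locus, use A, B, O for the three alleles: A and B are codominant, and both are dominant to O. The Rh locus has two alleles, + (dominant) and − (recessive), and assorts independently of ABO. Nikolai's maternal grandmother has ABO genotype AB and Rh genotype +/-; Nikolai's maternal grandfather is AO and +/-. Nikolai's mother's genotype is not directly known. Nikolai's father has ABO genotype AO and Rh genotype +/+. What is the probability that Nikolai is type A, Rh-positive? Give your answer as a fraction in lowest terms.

Nikolai's mother's ABO genotype from AB × AO: 1/4 AA, 1/4 AB, 1/4 AO, 1/4 BO.
Crossing each possibility with the father AO and summing P(type A): 1/4·1 + 1/4·1/2 + 1/4·3/4 + 1/4·1/4 = 5/8.
Similarly for Rh via the mother's Rh distribution: P(Rh+) = 1.
Independent loci: 5/8 × 1 = 5/8.

5/8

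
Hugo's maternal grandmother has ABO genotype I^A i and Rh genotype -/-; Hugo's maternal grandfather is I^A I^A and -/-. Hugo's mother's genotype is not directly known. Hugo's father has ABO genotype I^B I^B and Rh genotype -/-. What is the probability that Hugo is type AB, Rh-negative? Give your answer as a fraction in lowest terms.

3/4

Hugo's mother's ABO genotype from I^A i × I^A I^A: 1/2 I^A I^A, 1/2 I^A i.
Crossing each possibility with the father I^B I^B and summing P(type AB): 1/2·1 + 1/2·1/2 = 3/4.
Similarly for Rh via the mother's Rh distribution: P(Rh-) = 1.
Independent loci: 3/4 × 1 = 3/4.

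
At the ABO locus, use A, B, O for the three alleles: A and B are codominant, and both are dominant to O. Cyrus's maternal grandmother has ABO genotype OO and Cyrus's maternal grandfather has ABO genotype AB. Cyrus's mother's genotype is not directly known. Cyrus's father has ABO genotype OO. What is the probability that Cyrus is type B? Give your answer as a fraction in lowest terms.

Cyrus's mother's ABO genotype from OO × AB: 1/2 AO, 1/2 BO.
Crossing each possibility with the father OO and summing P(type B): 1/2·0 + 1/2·1/2 = 1/4.

1/4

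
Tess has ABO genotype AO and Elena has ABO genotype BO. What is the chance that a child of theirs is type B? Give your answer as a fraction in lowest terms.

ABO cross AO × BO → offspring phenotypes: 1/4 O, 1/4 A, 1/4 B, 1/4 AB.
So P(type B) = 1/4.

1/4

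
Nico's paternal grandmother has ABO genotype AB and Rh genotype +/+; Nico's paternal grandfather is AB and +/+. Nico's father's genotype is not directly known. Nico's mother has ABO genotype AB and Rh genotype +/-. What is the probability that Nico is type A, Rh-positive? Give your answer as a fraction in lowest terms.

Nico's father's ABO genotype from AB × AB: 1/4 AA, 1/2 AB, 1/4 BB.
Crossing each possibility with the mother AB and summing P(type A): 1/4·1/2 + 1/2·1/4 + 1/4·0 = 1/4.
Similarly for Rh via the father's Rh distribution: P(Rh+) = 1.
Independent loci: 1/4 × 1 = 1/4.

1/4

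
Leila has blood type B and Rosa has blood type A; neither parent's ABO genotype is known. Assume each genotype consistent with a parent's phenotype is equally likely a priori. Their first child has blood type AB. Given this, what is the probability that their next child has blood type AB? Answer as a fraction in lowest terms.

25/36

Possible genotypes: Leila ∈ {BB, BO}; Rosa ∈ {AA, AO}.
Weight each parental genotype pair by prior × P(type-AB child):
  BB × AA: posterior weight 4/9; P(next child type AB) = 1.
  BB × AO: posterior weight 2/9; P(next child type AB) = 1/2.
  BO × AA: posterior weight 2/9; P(next child type AB) = 1/2.
  BO × AO: posterior weight 1/9; P(next child type AB) = 1/4.
Weighted sum = 25/36.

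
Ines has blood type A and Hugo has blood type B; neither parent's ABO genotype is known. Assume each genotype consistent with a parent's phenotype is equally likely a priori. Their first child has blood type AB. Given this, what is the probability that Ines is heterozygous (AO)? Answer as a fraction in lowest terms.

1/3

Possible genotypes: Ines ∈ {AA, AO}; Hugo ∈ {BB, BO}.
Weight each parental genotype pair by prior × P(type-AB child):
  AA × BB: posterior weight 4/9.
  AA × BO: posterior weight 2/9.
  AO × BB: posterior weight 2/9.
  AO × BO: posterior weight 1/9.
Sum the posterior weight over pairs where Ines is AO: 1/3.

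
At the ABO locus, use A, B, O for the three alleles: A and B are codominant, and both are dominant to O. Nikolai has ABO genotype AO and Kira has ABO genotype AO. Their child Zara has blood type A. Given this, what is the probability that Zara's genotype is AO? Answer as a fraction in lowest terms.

2/3

Cross AO × AO → 1/4 AA, 1/2 AO, 1/4 OO.
Type-A genotypes among offspring: AA (1/4), AO (1/2); total 3/4.
P(AO | type A) = (1/2) / (3/4) = 2/3.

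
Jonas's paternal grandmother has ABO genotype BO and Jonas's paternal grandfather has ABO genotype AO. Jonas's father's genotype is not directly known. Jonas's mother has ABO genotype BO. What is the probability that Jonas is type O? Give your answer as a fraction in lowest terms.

Jonas's father's ABO genotype from BO × AO: 1/4 AB, 1/4 AO, 1/4 BO, 1/4 OO.
Crossing each possibility with the mother BO and summing P(type O): 1/4·0 + 1/4·1/4 + 1/4·1/4 + 1/4·1/2 = 1/4.

1/4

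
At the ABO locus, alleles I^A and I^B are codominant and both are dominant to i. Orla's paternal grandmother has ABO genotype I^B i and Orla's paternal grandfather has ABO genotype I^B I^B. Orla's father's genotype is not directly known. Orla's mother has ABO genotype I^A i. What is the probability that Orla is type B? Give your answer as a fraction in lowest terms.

Orla's father's ABO genotype from I^B i × I^B I^B: 1/2 I^B I^B, 1/2 I^B i.
Crossing each possibility with the mother I^A i and summing P(type B): 1/2·1/2 + 1/2·1/4 = 3/8.

3/8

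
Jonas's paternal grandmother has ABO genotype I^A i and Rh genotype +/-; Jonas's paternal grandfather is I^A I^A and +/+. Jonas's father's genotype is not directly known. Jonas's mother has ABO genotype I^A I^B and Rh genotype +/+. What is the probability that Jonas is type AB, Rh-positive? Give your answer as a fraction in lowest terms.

Jonas's father's ABO genotype from I^A i × I^A I^A: 1/2 I^A I^A, 1/2 I^A i.
Crossing each possibility with the mother I^A I^B and summing P(type AB): 1/2·1/2 + 1/2·1/4 = 3/8.
Similarly for Rh via the father's Rh distribution: P(Rh+) = 1.
Independent loci: 3/8 × 1 = 3/8.

3/8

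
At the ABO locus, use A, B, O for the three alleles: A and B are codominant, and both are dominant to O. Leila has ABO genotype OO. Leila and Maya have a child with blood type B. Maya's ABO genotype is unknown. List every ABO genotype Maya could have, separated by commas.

AB, BB, BO

For each candidate genotype of Maya, check whether crossing it with OO can produce every observed child phenotype.
  AA → possible child types {A} ✗
  AB → possible child types {A, B} ✓
  AO → possible child types {O, A} ✗
  BB → possible child types {B} ✓
  BO → possible child types {O, B} ✓
  OO → possible child types {O} ✗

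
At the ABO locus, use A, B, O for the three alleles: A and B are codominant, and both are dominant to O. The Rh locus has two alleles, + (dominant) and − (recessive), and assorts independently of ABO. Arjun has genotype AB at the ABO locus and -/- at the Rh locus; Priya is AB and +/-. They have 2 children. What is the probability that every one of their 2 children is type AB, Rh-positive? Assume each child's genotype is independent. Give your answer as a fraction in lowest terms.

ABO cross AB × AB → 1/4 A, 1/4 B, 1/2 AB.
Rh cross -/- × +/- → 1/2 Rh+, 1/2 Rh-; so P(type AB, Rh-positive) = 1/2 × 1/2 = 1/4 per child.
All 2 independent: (1/4)^2 = 1/16.

1/16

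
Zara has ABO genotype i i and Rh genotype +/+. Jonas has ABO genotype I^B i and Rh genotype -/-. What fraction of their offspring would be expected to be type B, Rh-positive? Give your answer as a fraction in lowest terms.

ABO cross i i × I^B i → offspring phenotypes: 1/2 O, 1/2 B.
Rh cross +/+ × -/- → 1 Rh+.
Independent loci: P(type B, Rh-positive) = 1/2 × 1 = 1/2.

1/2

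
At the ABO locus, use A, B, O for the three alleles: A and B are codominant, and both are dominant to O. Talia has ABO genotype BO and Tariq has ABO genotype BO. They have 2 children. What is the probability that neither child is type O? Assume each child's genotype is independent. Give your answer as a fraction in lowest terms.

ABO cross BO × BO → 1/4 O, 3/4 B.
So P(type O) = 1/4 per child.
P(not type O) = 3/4 for one child; (3/4)^2 = 9/16.

9/16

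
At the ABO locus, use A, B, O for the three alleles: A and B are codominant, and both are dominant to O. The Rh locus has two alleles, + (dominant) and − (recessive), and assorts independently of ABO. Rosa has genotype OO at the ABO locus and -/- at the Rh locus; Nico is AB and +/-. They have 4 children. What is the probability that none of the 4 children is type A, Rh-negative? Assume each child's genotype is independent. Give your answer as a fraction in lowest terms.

81/256

ABO cross OO × AB → 1/2 A, 1/2 B.
Rh cross -/- × +/- → 1/2 Rh+, 1/2 Rh-; so P(type A, Rh-negative) = 1/2 × 1/2 = 1/4 per child.
P(not type A, Rh-negative) = 3/4 for one child; (3/4)^4 = 81/256.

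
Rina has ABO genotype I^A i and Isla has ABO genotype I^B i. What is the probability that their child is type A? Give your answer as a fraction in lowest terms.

ABO cross I^A i × I^B i → offspring phenotypes: 1/4 O, 1/4 A, 1/4 B, 1/4 AB.
So P(type A) = 1/4.

1/4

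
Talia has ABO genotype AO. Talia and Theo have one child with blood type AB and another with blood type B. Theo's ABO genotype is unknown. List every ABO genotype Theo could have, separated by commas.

AB, BB, BO

For each candidate genotype of Theo, check whether crossing it with AO can produce every observed child phenotype.
  AA → possible child types {A} ✗
  AB → possible child types {A, B, AB} ✓
  AO → possible child types {O, A} ✗
  BB → possible child types {B, AB} ✓
  BO → possible child types {O, A, B, AB} ✓
  OO → possible child types {O, A} ✗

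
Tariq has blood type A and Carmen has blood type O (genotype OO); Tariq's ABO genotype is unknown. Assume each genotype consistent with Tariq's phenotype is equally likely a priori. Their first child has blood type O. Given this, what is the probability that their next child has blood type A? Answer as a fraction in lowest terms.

1/2

Possible genotypes: Tariq ∈ {AA, AO}; Carmen ∈ {OO}.
Weight each parental genotype pair by prior × P(type-O child):
  AO × OO: posterior weight 1; P(next child type A) = 1/2.
Weighted sum = 1/2.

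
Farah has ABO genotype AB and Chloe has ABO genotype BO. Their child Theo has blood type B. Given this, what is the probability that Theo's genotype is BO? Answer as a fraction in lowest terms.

1/2

Cross AB × BO → 1/4 AB, 1/4 AO, 1/4 BB, 1/4 BO.
Type-B genotypes among offspring: BB (1/4), BO (1/4); total 1/2.
P(BO | type B) = (1/4) / (1/2) = 1/2.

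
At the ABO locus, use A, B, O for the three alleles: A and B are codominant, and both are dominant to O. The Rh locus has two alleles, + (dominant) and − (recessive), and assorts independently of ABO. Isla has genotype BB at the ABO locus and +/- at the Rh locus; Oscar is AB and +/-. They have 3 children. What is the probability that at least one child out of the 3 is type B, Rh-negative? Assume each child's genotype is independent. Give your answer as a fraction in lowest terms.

ABO cross BB × AB → 1/2 B, 1/2 AB.
Rh cross +/- × +/- → 3/4 Rh+, 1/4 Rh-; so P(type B, Rh-negative) = 1/2 × 1/4 = 1/8 per child.
P(none) = (7/8)^3 = 343/512; P(at least one) = 1 − 343/512 = 169/512.

169/512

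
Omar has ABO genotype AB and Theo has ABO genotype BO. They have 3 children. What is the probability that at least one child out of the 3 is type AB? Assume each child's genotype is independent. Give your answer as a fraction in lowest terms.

ABO cross AB × BO → 1/4 A, 1/2 B, 1/4 AB.
So P(type AB) = 1/4 per child.
P(none) = (3/4)^3 = 27/64; P(at least one) = 1 − 27/64 = 37/64.

37/64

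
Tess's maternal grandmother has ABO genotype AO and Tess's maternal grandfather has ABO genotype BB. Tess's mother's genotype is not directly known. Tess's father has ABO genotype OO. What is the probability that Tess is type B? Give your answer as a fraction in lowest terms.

Tess's mother's ABO genotype from AO × BB: 1/2 AB, 1/2 BO.
Crossing each possibility with the father OO and summing P(type B): 1/2·1/2 + 1/2·1/2 = 1/2.

1/2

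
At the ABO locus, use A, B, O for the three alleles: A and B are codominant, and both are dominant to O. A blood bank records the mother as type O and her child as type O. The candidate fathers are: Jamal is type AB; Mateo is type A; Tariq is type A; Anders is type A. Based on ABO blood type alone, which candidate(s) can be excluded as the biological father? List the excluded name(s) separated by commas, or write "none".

Jamal

A candidate is excluded only if no genotype consistent with his phenotype could produce a type O child with a type O mother.
Jamal (type AB): no genotype consistent with that phenotype can produce a type-O child with a type-O mother.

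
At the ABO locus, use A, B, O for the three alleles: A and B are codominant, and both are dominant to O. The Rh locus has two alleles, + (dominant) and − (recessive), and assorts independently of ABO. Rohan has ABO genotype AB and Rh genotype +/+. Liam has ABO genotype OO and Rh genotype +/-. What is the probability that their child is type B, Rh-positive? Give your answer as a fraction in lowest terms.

1/2

ABO cross AB × OO → offspring phenotypes: 1/2 A, 1/2 B.
Rh cross +/+ × +/- → 1 Rh+.
Independent loci: P(type B, Rh-positive) = 1/2 × 1 = 1/2.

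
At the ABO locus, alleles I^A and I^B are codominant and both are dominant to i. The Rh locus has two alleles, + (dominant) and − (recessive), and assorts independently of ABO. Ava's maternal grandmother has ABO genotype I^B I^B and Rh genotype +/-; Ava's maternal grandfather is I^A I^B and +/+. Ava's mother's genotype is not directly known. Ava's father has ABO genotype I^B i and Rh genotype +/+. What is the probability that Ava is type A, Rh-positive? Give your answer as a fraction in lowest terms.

1/8

Ava's mother's ABO genotype from I^B I^B × I^A I^B: 1/2 I^A I^B, 1/2 I^B I^B.
Crossing each possibility with the father I^B i and summing P(type A): 1/2·1/4 + 1/2·0 = 1/8.
Similarly for Rh via the mother's Rh distribution: P(Rh+) = 1.
Independent loci: 1/8 × 1 = 1/8.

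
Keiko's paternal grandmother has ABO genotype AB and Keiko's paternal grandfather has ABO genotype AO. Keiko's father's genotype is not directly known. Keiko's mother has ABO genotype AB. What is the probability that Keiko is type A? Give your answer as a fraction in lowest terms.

Keiko's father's ABO genotype from AB × AO: 1/4 AA, 1/4 AB, 1/4 AO, 1/4 BO.
Crossing each possibility with the mother AB and summing P(type A): 1/4·1/2 + 1/4·1/4 + 1/4·1/2 + 1/4·1/4 = 3/8.

3/8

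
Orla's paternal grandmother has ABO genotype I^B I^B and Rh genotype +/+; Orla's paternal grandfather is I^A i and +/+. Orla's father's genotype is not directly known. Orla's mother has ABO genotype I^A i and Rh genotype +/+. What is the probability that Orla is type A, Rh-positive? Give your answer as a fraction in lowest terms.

3/8

Orla's father's ABO genotype from I^B I^B × I^A i: 1/2 I^A I^B, 1/2 I^B i.
Crossing each possibility with the mother I^A i and summing P(type A): 1/2·1/2 + 1/2·1/4 = 3/8.
Similarly for Rh via the father's Rh distribution: P(Rh+) = 1.
Independent loci: 3/8 × 1 = 3/8.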